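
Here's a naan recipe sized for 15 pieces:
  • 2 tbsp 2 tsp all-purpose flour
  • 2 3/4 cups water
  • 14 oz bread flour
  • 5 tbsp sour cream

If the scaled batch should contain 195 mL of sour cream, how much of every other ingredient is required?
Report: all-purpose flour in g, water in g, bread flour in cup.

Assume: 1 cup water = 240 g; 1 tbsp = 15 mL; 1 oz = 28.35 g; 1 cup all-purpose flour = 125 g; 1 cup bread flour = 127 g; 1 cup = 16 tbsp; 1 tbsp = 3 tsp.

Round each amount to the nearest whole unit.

The original recipe has 75 mL of sour cream, so the scaling factor is 195 ÷ 75 = 13/5 = 2.6.
all-purpose flour: (2 tbsp + 2 tsp = 8/3 tbsp) × 13/5 ÷ 16 tbsp/cup × 125 g/cup ≈ 54 g
water: 2.75 cup × 13/5 × 240 g/cup = 1716 g
bread flour: 14 oz × 13/5 × 28.35 g/oz ÷ 127 g/cup ≈ 8 cup

all-purpose flour: 54 g; water: 1716 g; bread flour: 8 cup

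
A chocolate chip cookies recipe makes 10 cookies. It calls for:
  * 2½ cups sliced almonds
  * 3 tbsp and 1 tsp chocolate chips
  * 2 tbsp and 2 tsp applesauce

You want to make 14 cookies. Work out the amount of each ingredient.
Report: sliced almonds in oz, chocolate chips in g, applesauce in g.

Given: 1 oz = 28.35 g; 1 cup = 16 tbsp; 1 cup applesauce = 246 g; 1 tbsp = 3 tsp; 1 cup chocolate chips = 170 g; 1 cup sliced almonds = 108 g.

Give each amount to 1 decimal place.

sliced almonds: 13.3 oz; chocolate chips: 49.6 g; applesauce: 57.4 g

Scaling factor: 14/10 = 7/5 = 1.4.
sliced almonds: 2.5 cup × 7/5 × 108 g/cup ÷ 28.35 g/oz ≈ 13.3 oz
chocolate chips: (3 tbsp + 1 tsp = 10/3 tbsp) × 7/5 ÷ 16 tbsp/cup × 170 g/cup ≈ 49.6 g
applesauce: (2 tbsp + 2 tsp = 8/3 tbsp) × 7/5 ÷ 16 tbsp/cup × 246 g/cup = 57.4 g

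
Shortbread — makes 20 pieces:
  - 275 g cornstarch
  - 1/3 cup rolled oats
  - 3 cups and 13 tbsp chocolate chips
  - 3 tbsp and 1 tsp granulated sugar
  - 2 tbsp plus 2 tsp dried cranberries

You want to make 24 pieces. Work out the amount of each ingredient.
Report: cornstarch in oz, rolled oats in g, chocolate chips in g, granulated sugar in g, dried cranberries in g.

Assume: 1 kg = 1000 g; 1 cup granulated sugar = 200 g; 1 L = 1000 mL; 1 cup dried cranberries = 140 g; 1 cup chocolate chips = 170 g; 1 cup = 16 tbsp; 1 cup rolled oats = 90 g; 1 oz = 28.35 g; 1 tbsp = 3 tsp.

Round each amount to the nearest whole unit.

Scaling factor: 24/20 = 6/5 = 1.2.
cornstarch: 275 g × 6/5 ÷ 28.35 g/oz ≈ 12 oz
rolled oats: 1/3 cup × 6/5 × 90 g/cup = 36 g
chocolate chips: (3 cup + 13 tbsp = 3.8125 cup) × 6/5 × 170 g/cup ≈ 778 g
granulated sugar: (3 tbsp + 1 tsp = 10/3 tbsp) × 6/5 ÷ 16 tbsp/cup × 200 g/cup = 50 g
dried cranberries: (2 tbsp + 2 tsp = 8/3 tbsp) × 6/5 ÷ 16 tbsp/cup × 140 g/cup = 28 g

cornstarch: 12 oz; rolled oats: 36 g; chocolate chips: 778 g; granulated sugar: 50 g; dried cranberries: 28 g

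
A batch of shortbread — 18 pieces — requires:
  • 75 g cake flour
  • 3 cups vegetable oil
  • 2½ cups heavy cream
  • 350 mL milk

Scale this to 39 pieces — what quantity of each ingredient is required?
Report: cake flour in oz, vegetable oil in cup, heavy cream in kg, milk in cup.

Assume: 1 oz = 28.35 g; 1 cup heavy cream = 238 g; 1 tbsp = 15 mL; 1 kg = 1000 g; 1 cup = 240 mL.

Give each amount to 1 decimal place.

cake flour: 5.7 oz; vegetable oil: 6.5 cup; heavy cream: 1.3 kg; milk: 3.2 cup

Scaling factor: 39/18 = 13/6.
cake flour: 75 g × 13/6 ÷ 28.35 g/oz ≈ 5.7 oz
vegetable oil: 3 cup × 13/6 = 6.5 cup
heavy cream: 2.5 cup × 13/6 × 238 g/cup ÷ 1000 g/kg ≈ 1.3 kg
milk: 350 mL × 13/6 ÷ 240 mL/cup ≈ 3.2 cup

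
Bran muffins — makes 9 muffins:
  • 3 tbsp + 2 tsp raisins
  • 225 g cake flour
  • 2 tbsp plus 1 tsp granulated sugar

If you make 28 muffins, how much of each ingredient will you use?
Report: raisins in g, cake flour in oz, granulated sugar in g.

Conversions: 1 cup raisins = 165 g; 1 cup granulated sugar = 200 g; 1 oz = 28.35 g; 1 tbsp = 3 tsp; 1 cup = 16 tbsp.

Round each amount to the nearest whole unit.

raisins: 118 g; cake flour: 25 oz; granulated sugar: 91 g

Scaling factor: 28/9.
raisins: (3 tbsp + 2 tsp = 11/3 tbsp) × 28/9 ÷ 16 tbsp/cup × 165 g/cup ≈ 118 g
cake flour: 225 g × 28/9 ÷ 28.35 g/oz ≈ 25 oz
granulated sugar: (2 tbsp + 1 tsp = 7/3 tbsp) × 28/9 ÷ 16 tbsp/cup × 200 g/cup ≈ 91 g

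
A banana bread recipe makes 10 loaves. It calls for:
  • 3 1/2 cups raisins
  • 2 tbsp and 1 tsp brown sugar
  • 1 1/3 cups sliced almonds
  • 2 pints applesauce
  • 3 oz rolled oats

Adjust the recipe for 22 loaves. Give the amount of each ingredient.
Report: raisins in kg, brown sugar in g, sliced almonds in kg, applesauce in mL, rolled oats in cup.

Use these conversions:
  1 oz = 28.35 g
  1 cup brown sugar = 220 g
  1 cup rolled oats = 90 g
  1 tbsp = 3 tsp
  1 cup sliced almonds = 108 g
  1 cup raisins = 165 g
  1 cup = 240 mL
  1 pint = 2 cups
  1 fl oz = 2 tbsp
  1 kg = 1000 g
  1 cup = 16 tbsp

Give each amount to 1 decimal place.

raisins: 1.3 kg; brown sugar: 70.6 g; sliced almonds: 0.3 kg; applesauce: 2112.0 mL; rolled oats: 2.1 cup

Scaling factor: 22/10 = 11/5 = 2.2.
raisins: 3.5 cup × 11/5 × 165 g/cup ÷ 1000 g/kg ≈ 1.3 kg
brown sugar: (2 tbsp + 1 tsp = 7/3 tbsp) × 11/5 ÷ 16 tbsp/cup × 220 g/cup ≈ 70.6 g
sliced almonds: 4/3 cup × 11/5 × 108 g/cup ÷ 1000 g/kg ≈ 0.3 kg
applesauce: 2 pint × 11/5 × 2 cup/pint × 240 mL/cup = 2112.0 mL
rolled oats: 3 oz × 11/5 × 28.35 g/oz ÷ 90 g/cup ≈ 2.1 cup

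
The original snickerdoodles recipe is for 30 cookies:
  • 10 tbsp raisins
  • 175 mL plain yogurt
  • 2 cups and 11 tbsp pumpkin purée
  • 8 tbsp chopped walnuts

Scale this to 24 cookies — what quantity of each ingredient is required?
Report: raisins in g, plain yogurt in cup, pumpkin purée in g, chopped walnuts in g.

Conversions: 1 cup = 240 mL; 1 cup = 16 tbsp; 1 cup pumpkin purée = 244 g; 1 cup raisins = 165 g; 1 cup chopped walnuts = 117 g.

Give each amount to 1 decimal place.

raisins: 82.5 g; plain yogurt: 0.6 cup; pumpkin purée: 524.6 g; chopped walnuts: 46.8 g

Scaling factor: 24/30 = 4/5 = 0.8.
raisins: 10 tbsp × 4/5 ÷ 16 tbsp/cup × 165 g/cup = 82.5 g
plain yogurt: 175 mL × 4/5 ÷ 240 mL/cup ≈ 0.6 cup
pumpkin purée: (2 cup + 11 tbsp = 2.6875 cup) × 4/5 × 244 g/cup = 524.6 g
chopped walnuts: 8 tbsp × 4/5 ÷ 16 tbsp/cup × 117 g/cup = 46.8 g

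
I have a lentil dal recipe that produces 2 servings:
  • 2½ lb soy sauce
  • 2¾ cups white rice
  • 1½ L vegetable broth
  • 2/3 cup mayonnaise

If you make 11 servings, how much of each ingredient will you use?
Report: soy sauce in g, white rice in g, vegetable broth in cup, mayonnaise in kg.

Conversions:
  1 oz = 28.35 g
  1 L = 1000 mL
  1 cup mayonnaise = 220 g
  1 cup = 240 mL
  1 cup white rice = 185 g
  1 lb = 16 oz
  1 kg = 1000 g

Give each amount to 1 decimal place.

Scaling factor: 11/2 = 5.5.
soy sauce: 2.5 lb × 11/2 × 16 oz/lb × 28.35 g/oz = 6237.0 g
white rice: 2.75 cup × 11/2 × 185 g/cup ≈ 2798.1 g
vegetable broth: 1.5 L × 11/2 × 1000 mL/L ÷ 240 mL/cup ≈ 34.4 cup
mayonnaise: 2/3 cup × 11/2 × 220 g/cup ÷ 1000 g/kg ≈ 0.8 kg

soy sauce: 6237.0 g; white rice: 2798.1 g; vegetable broth: 34.4 cup; mayonnaise: 0.8 kg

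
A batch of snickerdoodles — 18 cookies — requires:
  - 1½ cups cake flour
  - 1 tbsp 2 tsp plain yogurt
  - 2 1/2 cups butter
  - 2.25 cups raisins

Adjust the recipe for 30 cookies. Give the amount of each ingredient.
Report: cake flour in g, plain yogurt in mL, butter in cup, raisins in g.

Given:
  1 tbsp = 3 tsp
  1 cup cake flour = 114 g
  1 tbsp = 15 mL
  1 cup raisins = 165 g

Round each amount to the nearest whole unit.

Scaling factor: 30/18 = 5/3.
cake flour: 1.5 cup × 5/3 × 114 g/cup = 285 g
plain yogurt: (1 tbsp + 2 tsp = 5/3 tbsp) × 5/3 × 15 mL/tbsp ≈ 42 mL
butter: 2.5 cup × 5/3 ≈ 4 cup
raisins: 2.25 cup × 5/3 × 165 g/cup ≈ 619 g

cake flour: 285 g; plain yogurt: 42 mL; butter: 4 cup; raisins: 619 g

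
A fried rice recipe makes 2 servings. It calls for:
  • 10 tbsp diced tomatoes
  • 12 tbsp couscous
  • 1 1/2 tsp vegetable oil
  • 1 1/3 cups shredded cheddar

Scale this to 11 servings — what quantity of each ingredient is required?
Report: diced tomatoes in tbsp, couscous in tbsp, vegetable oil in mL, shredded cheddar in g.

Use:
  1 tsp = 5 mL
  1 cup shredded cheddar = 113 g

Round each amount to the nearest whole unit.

Scaling factor: 11/2 = 5.5.
diced tomatoes: 10 tbsp × 11/2 = 55 tbsp
couscous: 12 tbsp × 11/2 = 66 tbsp
vegetable oil: 1.5 tsp × 11/2 × 5 mL/tsp ≈ 41 mL
shredded cheddar: 4/3 cup × 11/2 × 113 g/cup ≈ 829 g

diced tomatoes: 55 tbsp; couscous: 66 tbsp; vegetable oil: 41 mL; shredded cheddar: 829 g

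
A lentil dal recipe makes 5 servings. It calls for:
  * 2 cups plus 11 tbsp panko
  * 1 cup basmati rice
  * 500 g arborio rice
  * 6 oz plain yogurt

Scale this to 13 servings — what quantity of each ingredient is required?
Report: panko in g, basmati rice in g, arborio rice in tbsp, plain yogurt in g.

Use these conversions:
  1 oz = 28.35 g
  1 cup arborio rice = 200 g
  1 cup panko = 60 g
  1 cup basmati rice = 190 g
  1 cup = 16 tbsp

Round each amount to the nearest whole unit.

panko: 419 g; basmati rice: 494 g; arborio rice: 104 tbsp; plain yogurt: 442 g

Scaling factor: 13/5 = 2.6.
panko: (2 cup + 11 tbsp = 2.6875 cup) × 13/5 × 60 g/cup ≈ 419 g
basmati rice: 1 cup × 13/5 × 190 g/cup = 494 g
arborio rice: 500 g × 13/5 ÷ 200 g/cup × 16 tbsp/cup = 104 tbsp
plain yogurt: 6 oz × 13/5 × 28.35 g/oz ≈ 442 g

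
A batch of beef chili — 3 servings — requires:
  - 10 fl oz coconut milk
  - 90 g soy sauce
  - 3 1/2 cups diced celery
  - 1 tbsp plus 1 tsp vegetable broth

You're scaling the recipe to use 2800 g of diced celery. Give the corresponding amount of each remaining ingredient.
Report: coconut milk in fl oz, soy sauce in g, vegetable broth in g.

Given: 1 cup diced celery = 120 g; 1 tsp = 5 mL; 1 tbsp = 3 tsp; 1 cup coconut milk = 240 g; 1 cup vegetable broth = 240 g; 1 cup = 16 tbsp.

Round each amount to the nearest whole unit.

The original recipe has 420 g of diced celery, so the scaling factor is 2800 ÷ 420 = 20/3.
coconut milk: 10 fl oz × 20/3 ≈ 67 fl oz
soy sauce: 90 g × 20/3 = 600 g
vegetable broth: (1 tbsp + 1 tsp = 4/3 tbsp) × 20/3 ÷ 16 tbsp/cup × 240 g/cup ≈ 133 g

coconut milk: 67 fl oz; soy sauce: 600 g; vegetable broth: 133 g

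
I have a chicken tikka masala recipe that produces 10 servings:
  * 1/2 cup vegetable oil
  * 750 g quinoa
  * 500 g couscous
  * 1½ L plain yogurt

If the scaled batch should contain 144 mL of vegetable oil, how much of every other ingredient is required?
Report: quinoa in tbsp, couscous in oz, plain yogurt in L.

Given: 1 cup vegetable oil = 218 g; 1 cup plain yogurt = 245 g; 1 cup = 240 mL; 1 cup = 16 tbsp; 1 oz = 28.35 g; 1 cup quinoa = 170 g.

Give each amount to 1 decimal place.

quinoa: 84.7 tbsp; couscous: 21.2 oz; plain yogurt: 1.8 L

The original recipe has 120 mL of vegetable oil, so the scaling factor is 144 ÷ 120 = 6/5 = 1.2.
quinoa: 750 g × 6/5 ÷ 170 g/cup × 16 tbsp/cup ≈ 84.7 tbsp
couscous: 500 g × 6/5 ÷ 28.35 g/oz ≈ 21.2 oz
plain yogurt: 1.5 L × 6/5 = 1.8 L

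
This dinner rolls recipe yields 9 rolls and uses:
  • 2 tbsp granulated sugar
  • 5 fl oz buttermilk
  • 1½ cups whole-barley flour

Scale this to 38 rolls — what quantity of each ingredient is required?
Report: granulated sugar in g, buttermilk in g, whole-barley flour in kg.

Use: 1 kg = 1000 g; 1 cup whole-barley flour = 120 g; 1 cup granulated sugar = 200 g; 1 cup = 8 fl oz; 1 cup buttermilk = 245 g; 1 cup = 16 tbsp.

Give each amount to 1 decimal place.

Scaling factor: 38/9.
granulated sugar: 2 tbsp × 38/9 ÷ 16 tbsp/cup × 200 g/cup ≈ 105.6 g
buttermilk: 5 fl oz × 38/9 ÷ 8 fl oz/cup × 245 g/cup ≈ 646.5 g
whole-barley flour: 1.5 cup × 38/9 × 120 g/cup ÷ 1000 g/kg ≈ 0.8 kg

granulated sugar: 105.6 g; buttermilk: 646.5 g; whole-barley flour: 0.8 kg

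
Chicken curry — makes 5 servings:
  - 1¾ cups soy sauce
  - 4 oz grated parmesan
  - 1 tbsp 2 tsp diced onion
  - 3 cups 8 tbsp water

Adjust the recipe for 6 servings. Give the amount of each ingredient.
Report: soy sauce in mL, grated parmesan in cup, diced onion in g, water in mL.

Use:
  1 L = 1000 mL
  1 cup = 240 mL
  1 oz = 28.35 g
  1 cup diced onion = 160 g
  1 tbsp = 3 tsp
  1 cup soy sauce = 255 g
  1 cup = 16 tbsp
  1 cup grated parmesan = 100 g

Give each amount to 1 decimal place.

soy sauce: 504.0 mL; grated parmesan: 1.4 cup; diced onion: 20.0 g; water: 1008.0 mL

Scaling factor: 6/5 = 1.2.
soy sauce: 1.75 cup × 6/5 × 240 mL/cup = 504.0 mL
grated parmesan: 4 oz × 6/5 × 28.35 g/oz ÷ 100 g/cup ≈ 1.4 cup
diced onion: (1 tbsp + 2 tsp = 5/3 tbsp) × 6/5 ÷ 16 tbsp/cup × 160 g/cup = 20.0 g
water: (3 cup + 8 tbsp = 3.5 cup) × 6/5 × 240 mL/cup = 1008.0 mL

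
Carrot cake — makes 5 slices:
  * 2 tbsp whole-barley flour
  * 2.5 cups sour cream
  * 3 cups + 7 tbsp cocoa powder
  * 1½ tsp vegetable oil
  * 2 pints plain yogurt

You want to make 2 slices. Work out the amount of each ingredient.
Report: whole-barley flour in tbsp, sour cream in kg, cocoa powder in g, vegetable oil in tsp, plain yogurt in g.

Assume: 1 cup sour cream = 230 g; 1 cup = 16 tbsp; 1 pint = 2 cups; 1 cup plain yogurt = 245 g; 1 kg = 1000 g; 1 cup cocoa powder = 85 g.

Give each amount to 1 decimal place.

Scaling factor: 2/5 = 0.4.
whole-barley flour: 2 tbsp × 2/5 = 0.8 tbsp
sour cream: 2.5 cup × 2/5 × 230 g/cup ÷ 1000 g/kg ≈ 0.2 kg
cocoa powder: (3 cup + 7 tbsp = 3.4375 cup) × 2/5 × 85 g/cup ≈ 116.9 g
vegetable oil: 1.5 tsp × 2/5 = 0.6 tsp
plain yogurt: 2 pint × 2/5 × 2 cup/pint × 245 g/cup = 392.0 g

whole-barley flour: 0.8 tbsp; sour cream: 0.2 kg; cocoa powder: 116.9 g; vegetable oil: 0.6 tsp; plain yogurt: 392.0 g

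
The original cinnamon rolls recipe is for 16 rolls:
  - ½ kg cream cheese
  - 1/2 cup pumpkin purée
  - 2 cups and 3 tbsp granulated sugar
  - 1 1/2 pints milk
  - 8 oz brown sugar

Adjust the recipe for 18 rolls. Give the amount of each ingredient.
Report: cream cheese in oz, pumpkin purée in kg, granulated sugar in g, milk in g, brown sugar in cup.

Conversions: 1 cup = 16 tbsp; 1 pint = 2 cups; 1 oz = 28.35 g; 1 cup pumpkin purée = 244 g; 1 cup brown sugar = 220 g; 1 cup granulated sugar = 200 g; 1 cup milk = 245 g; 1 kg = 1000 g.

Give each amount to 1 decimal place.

cream cheese: 19.8 oz; pumpkin purée: 0.1 kg; granulated sugar: 492.2 g; milk: 826.9 g; brown sugar: 1.2 cup

Scaling factor: 18/16 = 9/8 = 1.125.
cream cheese: 0.5 kg × 9/8 × 1000 g/kg ÷ 28.35 g/oz ≈ 19.8 oz
pumpkin purée: 0.5 cup × 9/8 × 244 g/cup ÷ 1000 g/kg ≈ 0.1 kg
granulated sugar: (2 cup + 3 tbsp = 2.1875 cup) × 9/8 × 200 g/cup ≈ 492.2 g
milk: 1.5 pint × 9/8 × 2 cup/pint × 245 g/cup ≈ 826.9 g
brown sugar: 8 oz × 9/8 × 28.35 g/oz ÷ 220 g/cup ≈ 1.2 cup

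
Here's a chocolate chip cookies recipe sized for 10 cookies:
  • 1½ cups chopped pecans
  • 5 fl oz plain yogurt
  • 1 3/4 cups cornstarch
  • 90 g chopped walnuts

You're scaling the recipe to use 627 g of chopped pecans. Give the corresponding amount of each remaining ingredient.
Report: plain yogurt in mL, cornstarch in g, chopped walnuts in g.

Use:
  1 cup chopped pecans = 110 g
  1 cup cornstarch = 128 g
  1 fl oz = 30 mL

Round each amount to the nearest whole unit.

plain yogurt: 570 mL; cornstarch: 851 g; chopped walnuts: 342 g

The original recipe has 165 g of chopped pecans, so the scaling factor is 627 ÷ 165 = 19/5 = 3.8.
plain yogurt: 5 fl oz × 19/5 × 30 mL/fl oz = 570 mL
cornstarch: 1.75 cup × 19/5 × 128 g/cup ≈ 851 g
chopped walnuts: 90 g × 19/5 = 342 g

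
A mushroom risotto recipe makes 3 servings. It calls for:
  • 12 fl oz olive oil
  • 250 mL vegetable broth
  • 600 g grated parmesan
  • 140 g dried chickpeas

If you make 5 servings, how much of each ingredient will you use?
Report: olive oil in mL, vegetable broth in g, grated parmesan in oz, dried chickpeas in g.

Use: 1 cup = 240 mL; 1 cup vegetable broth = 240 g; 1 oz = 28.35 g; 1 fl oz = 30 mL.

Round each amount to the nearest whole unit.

olive oil: 600 mL; vegetable broth: 417 g; grated parmesan: 35 oz; dried chickpeas: 233 g

Scaling factor: 5/3.
olive oil: 12 fl oz × 5/3 × 30 mL/fl oz = 600 mL
vegetable broth: 250 mL × 5/3 ÷ 240 mL/cup × 240 g/cup ≈ 417 g
grated parmesan: 600 g × 5/3 ÷ 28.35 g/oz ≈ 35 oz
dried chickpeas: 140 g × 5/3 ≈ 233 g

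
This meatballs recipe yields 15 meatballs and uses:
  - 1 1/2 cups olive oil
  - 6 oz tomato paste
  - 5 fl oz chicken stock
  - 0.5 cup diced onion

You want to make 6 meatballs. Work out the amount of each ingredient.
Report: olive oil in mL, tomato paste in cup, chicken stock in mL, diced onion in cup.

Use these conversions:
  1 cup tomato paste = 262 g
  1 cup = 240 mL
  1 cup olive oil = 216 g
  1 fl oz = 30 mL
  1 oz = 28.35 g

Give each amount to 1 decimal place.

olive oil: 144.0 mL; tomato paste: 0.3 cup; chicken stock: 60.0 mL; diced onion: 0.2 cup

Scaling factor: 6/15 = 2/5 = 0.4.
olive oil: 1.5 cup × 2/5 × 240 mL/cup = 144.0 mL
tomato paste: 6 oz × 2/5 × 28.35 g/oz ÷ 262 g/cup ≈ 0.3 cup
chicken stock: 5 fl oz × 2/5 × 30 mL/fl oz = 60.0 mL
diced onion: 0.5 cup × 2/5 = 0.2 cup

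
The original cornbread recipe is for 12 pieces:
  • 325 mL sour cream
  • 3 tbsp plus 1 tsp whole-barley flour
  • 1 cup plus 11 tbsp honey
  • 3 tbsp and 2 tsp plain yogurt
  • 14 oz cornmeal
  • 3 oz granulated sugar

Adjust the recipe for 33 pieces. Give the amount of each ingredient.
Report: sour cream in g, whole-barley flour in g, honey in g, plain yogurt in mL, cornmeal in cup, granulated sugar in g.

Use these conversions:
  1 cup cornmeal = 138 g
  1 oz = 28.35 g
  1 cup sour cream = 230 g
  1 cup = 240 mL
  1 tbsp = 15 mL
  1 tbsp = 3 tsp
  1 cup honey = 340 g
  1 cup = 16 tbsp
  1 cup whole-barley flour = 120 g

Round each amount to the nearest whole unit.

Scaling factor: 33/12 = 11/4 = 2.75.
sour cream: 325 mL × 11/4 ÷ 240 mL/cup × 230 g/cup ≈ 857 g
whole-barley flour: (3 tbsp + 1 tsp = 10/3 tbsp) × 11/4 ÷ 16 tbsp/cup × 120 g/cup ≈ 69 g
honey: (1 cup + 11 tbsp = 1.6875 cup) × 11/4 × 340 g/cup ≈ 1578 g
plain yogurt: (3 tbsp + 2 tsp = 11/3 tbsp) × 11/4 × 15 mL/tbsp ≈ 151 mL
cornmeal: 14 oz × 11/4 × 28.35 g/oz ÷ 138 g/cup ≈ 8 cup
granulated sugar: 3 oz × 11/4 × 28.35 g/oz ≈ 234 g

sour cream: 857 g; whole-barley flour: 69 g; honey: 1578 g; plain yogurt: 151 mL; cornmeal: 8 cup; granulated sugar: 234 g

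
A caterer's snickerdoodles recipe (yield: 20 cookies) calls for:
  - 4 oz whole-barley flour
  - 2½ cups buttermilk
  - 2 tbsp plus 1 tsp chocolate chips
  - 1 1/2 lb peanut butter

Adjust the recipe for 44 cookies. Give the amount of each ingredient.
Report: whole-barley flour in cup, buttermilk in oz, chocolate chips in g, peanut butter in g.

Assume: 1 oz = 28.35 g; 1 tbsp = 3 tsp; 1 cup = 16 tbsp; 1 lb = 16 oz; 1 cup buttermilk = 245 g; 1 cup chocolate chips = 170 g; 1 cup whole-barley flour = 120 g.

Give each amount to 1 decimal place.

Scaling factor: 44/20 = 11/5 = 2.2.
whole-barley flour: 4 oz × 11/5 × 28.35 g/oz ÷ 120 g/cup ≈ 2.1 cup
buttermilk: 2.5 cup × 11/5 × 245 g/cup ÷ 28.35 g/oz ≈ 47.5 oz
chocolate chips: (2 tbsp + 1 tsp = 7/3 tbsp) × 11/5 ÷ 16 tbsp/cup × 170 g/cup ≈ 54.5 g
peanut butter: 1.5 lb × 11/5 × 16 oz/lb × 28.35 g/oz ≈ 1496.9 g

whole-barley flour: 2.1 cup; buttermilk: 47.5 oz; chocolate chips: 54.5 g; peanut butter: 1496.9 g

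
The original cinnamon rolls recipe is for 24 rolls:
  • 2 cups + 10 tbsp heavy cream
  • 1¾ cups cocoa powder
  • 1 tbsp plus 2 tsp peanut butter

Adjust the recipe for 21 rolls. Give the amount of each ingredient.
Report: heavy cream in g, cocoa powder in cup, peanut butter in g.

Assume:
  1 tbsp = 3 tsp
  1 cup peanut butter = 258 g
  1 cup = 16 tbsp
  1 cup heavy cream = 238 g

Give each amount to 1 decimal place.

Scaling factor: 21/24 = 7/8 = 0.875.
heavy cream: (2 cup + 10 tbsp = 2.625 cup) × 7/8 × 238 g/cup ≈ 546.7 g
cocoa powder: 1.75 cup × 7/8 ≈ 1.5 cup
peanut butter: (1 tbsp + 2 tsp = 5/3 tbsp) × 7/8 ÷ 16 tbsp/cup × 258 g/cup ≈ 23.5 g

heavy cream: 546.7 g; cocoa powder: 1.5 cup; peanut butter: 23.5 g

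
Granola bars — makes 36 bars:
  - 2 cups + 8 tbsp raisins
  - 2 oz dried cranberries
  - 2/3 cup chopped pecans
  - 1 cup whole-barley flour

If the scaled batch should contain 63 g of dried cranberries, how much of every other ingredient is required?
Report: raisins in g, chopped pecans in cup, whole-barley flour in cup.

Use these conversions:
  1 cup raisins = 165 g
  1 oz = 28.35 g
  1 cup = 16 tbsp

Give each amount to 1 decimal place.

raisins: 458.3 g; chopped pecans: 0.7 cup; whole-barley flour: 1.1 cup

The original recipe has 56.7 g of dried cranberries, so the scaling factor is 63 ÷ 56.7 = 10/9.
raisins: (2 cup + 8 tbsp = 2.5 cup) × 10/9 × 165 g/cup ≈ 458.3 g
chopped pecans: 2/3 cup × 10/9 ≈ 0.7 cup
whole-barley flour: 1 cup × 10/9 ≈ 1.1 cup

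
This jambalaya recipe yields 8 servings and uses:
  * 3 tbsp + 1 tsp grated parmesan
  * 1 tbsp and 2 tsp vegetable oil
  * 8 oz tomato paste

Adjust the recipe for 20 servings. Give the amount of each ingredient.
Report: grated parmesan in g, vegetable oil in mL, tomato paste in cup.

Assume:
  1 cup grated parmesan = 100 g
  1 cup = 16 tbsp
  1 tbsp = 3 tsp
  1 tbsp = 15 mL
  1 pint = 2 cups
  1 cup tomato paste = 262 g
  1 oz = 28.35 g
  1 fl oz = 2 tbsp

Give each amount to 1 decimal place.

Scaling factor: 20/8 = 5/2 = 2.5.
grated parmesan: (3 tbsp + 1 tsp = 10/3 tbsp) × 5/2 ÷ 16 tbsp/cup × 100 g/cup ≈ 52.1 g
vegetable oil: (1 tbsp + 2 tsp = 5/3 tbsp) × 5/2 × 15 mL/tbsp = 62.5 mL
tomato paste: 8 oz × 5/2 × 28.35 g/oz ÷ 262 g/cup ≈ 2.2 cup

grated parmesan: 52.1 g; vegetable oil: 62.5 mL; tomato paste: 2.2 cup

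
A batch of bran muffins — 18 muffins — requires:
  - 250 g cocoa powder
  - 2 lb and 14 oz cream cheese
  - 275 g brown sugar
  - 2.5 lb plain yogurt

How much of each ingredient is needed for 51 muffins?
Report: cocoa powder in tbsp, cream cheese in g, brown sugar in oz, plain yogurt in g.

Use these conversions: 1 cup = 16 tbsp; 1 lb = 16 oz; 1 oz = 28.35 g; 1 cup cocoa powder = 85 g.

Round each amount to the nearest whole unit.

Scaling factor: 51/18 = 17/6.
cocoa powder: 250 g × 17/6 ÷ 85 g/cup × 16 tbsp/cup ≈ 133 tbsp
cream cheese: (2 lb + 14 oz = 2.875 lb) × 17/6 × 16 oz/lb × 28.35 g/oz ≈ 3695 g
brown sugar: 275 g × 17/6 ÷ 28.35 g/oz ≈ 27 oz
plain yogurt: 2.5 lb × 17/6 × 16 oz/lb × 28.35 g/oz = 3213 g

cocoa powder: 133 tbsp; cream cheese: 3695 g; brown sugar: 27 oz; plain yogurt: 3213 g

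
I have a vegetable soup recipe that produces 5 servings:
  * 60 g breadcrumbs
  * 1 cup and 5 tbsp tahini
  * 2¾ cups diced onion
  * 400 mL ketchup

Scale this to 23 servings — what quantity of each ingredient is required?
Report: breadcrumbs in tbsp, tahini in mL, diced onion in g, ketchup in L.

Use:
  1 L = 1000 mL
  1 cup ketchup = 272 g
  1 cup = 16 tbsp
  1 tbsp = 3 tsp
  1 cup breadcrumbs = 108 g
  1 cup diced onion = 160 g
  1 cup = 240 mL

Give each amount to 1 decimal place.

breadcrumbs: 40.9 tbsp; tahini: 1449.0 mL; diced onion: 2024.0 g; ketchup: 1.8 L

Scaling factor: 23/5 = 4.6.
breadcrumbs: 60 g × 23/5 ÷ 108 g/cup × 16 tbsp/cup ≈ 40.9 tbsp
tahini: (1 cup + 5 tbsp = 1.3125 cup) × 23/5 × 240 mL/cup = 1449.0 mL
diced onion: 2.75 cup × 23/5 × 160 g/cup = 2024.0 g
ketchup: 400 mL × 23/5 ÷ 1000 mL/L ≈ 1.8 L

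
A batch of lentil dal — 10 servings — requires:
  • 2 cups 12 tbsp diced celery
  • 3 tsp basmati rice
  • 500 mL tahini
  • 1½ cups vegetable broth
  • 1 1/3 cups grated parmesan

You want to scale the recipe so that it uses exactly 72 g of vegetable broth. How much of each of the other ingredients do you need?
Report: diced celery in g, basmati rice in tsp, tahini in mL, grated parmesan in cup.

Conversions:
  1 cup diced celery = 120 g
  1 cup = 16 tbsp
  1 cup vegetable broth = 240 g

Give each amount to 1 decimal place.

The original recipe has 360 g of vegetable broth, so the scaling factor is 72 ÷ 360 = 1/5 = 0.2.
diced celery: (2 cup + 12 tbsp = 2.75 cup) × 1/5 × 120 g/cup = 66.0 g
basmati rice: 3 tsp × 1/5 = 0.6 tsp
tahini: 500 mL × 1/5 = 100.0 mL
grated parmesan: 4/3 cup × 1/5 ≈ 0.3 cup

diced celery: 66.0 g; basmati rice: 0.6 tsp; tahini: 100.0 mL; grated parmesan: 0.3 cup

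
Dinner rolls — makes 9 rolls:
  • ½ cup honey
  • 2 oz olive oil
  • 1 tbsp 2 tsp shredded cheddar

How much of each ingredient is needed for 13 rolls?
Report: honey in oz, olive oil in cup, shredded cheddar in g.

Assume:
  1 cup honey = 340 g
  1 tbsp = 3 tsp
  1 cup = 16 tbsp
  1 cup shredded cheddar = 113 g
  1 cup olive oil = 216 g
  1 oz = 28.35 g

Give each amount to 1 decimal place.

Scaling factor: 13/9.
honey: 0.5 cup × 13/9 × 340 g/cup ÷ 28.35 g/oz ≈ 8.7 oz
olive oil: 2 oz × 13/9 × 28.35 g/oz ÷ 216 g/cup ≈ 0.4 cup
shredded cheddar: (1 tbsp + 2 tsp = 5/3 tbsp) × 13/9 ÷ 16 tbsp/cup × 113 g/cup ≈ 17.0 g

honey: 8.7 oz; olive oil: 0.4 cup; shredded cheddar: 17.0 g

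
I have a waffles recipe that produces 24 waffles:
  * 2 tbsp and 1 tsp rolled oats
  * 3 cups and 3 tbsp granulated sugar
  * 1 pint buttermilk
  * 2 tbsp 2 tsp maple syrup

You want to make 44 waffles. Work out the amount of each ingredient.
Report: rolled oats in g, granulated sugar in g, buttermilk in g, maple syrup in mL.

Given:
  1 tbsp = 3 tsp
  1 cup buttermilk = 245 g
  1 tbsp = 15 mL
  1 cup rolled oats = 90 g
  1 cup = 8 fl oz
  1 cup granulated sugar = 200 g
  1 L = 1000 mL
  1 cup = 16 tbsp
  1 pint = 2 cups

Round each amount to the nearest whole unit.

rolled oats: 24 g; granulated sugar: 1169 g; buttermilk: 898 g; maple syrup: 73 mL

Scaling factor: 44/24 = 11/6.
rolled oats: (2 tbsp + 1 tsp = 7/3 tbsp) × 11/6 ÷ 16 tbsp/cup × 90 g/cup ≈ 24 g
granulated sugar: (3 cup + 3 tbsp = 3.1875 cup) × 11/6 × 200 g/cup ≈ 1169 g
buttermilk: 1 pint × 11/6 × 2 cup/pint × 245 g/cup ≈ 898 g
maple syrup: (2 tbsp + 2 tsp = 8/3 tbsp) × 11/6 × 15 mL/tbsp ≈ 73 mL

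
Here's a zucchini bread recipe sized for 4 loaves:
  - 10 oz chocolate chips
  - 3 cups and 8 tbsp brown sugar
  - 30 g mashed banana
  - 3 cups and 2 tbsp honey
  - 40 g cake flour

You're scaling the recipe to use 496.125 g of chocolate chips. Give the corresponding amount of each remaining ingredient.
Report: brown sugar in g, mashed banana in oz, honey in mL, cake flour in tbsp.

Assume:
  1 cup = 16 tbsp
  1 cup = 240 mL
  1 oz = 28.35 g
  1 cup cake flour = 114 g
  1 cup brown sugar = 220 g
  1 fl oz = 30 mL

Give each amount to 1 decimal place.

The original recipe has 283.5 g of chocolate chips, so the scaling factor is 496.125 ÷ 283.5 = 7/4 = 1.75.
brown sugar: (3 cup + 8 tbsp = 3.5 cup) × 7/4 × 220 g/cup = 1347.5 g
mashed banana: 30 g × 7/4 ÷ 28.35 g/oz ≈ 1.9 oz
honey: (3 cup + 2 tbsp = 3.125 cup) × 7/4 × 240 mL/cup = 1312.5 mL
cake flour: 40 g × 7/4 ÷ 114 g/cup × 16 tbsp/cup ≈ 9.8 tbsp

brown sugar: 1347.5 g; mashed banana: 1.9 oz; honey: 1312.5 mL; cake flour: 9.8 tbsp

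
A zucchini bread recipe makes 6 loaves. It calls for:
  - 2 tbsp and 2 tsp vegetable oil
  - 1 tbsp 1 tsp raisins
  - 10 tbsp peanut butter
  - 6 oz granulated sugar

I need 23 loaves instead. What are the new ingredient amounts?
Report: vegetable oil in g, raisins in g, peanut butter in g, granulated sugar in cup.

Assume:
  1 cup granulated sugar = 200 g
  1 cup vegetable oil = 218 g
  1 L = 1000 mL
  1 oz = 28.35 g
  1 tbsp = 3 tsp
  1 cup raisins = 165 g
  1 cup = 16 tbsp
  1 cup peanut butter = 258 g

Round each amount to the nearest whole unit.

Scaling factor: 23/6.
vegetable oil: (2 tbsp + 2 tsp = 8/3 tbsp) × 23/6 ÷ 16 tbsp/cup × 218 g/cup ≈ 139 g
raisins: (1 tbsp + 1 tsp = 4/3 tbsp) × 23/6 ÷ 16 tbsp/cup × 165 g/cup ≈ 53 g
peanut butter: 10 tbsp × 23/6 ÷ 16 tbsp/cup × 258 g/cup ≈ 618 g
granulated sugar: 6 oz × 23/6 × 28.35 g/oz ÷ 200 g/cup ≈ 3 cup

vegetable oil: 139 g; raisins: 53 g; peanut butter: 618 g; granulated sugar: 3 cup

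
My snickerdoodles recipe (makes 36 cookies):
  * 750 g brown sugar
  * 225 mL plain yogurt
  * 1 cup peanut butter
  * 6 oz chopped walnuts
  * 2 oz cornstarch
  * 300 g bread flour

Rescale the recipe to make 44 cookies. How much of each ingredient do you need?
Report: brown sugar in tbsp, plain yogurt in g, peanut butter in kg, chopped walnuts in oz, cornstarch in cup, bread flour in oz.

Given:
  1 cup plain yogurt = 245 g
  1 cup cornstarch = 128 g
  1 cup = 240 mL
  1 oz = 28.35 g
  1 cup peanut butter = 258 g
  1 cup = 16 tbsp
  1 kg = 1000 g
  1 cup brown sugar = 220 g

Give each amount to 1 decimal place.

brown sugar: 66.7 tbsp; plain yogurt: 280.7 g; peanut butter: 0.3 kg; chopped walnuts: 7.3 oz; cornstarch: 0.5 cup; bread flour: 12.9 oz

Scaling factor: 44/36 = 11/9.
brown sugar: 750 g × 11/9 ÷ 220 g/cup × 16 tbsp/cup ≈ 66.7 tbsp
plain yogurt: 225 mL × 11/9 ÷ 240 mL/cup × 245 g/cup ≈ 280.7 g
peanut butter: 1 cup × 11/9 × 258 g/cup ÷ 1000 g/kg ≈ 0.3 kg
chopped walnuts: 6 oz × 11/9 ≈ 7.3 oz
cornstarch: 2 oz × 11/9 × 28.35 g/oz ÷ 128 g/cup ≈ 0.5 cup
bread flour: 300 g × 11/9 ÷ 28.35 g/oz ≈ 12.9 oz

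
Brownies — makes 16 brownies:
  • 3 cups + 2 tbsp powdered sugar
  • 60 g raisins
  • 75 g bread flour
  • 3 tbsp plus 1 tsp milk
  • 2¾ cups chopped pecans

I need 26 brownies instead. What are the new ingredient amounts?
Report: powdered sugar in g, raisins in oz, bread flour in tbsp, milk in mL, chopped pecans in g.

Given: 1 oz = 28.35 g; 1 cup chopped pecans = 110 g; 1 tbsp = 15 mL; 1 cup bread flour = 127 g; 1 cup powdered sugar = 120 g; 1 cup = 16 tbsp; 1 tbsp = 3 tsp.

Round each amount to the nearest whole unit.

Scaling factor: 26/16 = 13/8 = 1.625.
powdered sugar: (3 cup + 2 tbsp = 3.125 cup) × 13/8 × 120 g/cup ≈ 609 g
raisins: 60 g × 13/8 ÷ 28.35 g/oz ≈ 3 oz
bread flour: 75 g × 13/8 ÷ 127 g/cup × 16 tbsp/cup ≈ 15 tbsp
milk: (3 tbsp + 1 tsp = 10/3 tbsp) × 13/8 × 15 mL/tbsp ≈ 81 mL
chopped pecans: 2.75 cup × 13/8 × 110 g/cup ≈ 492 g

powdered sugar: 609 g; raisins: 3 oz; bread flour: 15 tbsp; milk: 81 mL; chopped pecans: 492 g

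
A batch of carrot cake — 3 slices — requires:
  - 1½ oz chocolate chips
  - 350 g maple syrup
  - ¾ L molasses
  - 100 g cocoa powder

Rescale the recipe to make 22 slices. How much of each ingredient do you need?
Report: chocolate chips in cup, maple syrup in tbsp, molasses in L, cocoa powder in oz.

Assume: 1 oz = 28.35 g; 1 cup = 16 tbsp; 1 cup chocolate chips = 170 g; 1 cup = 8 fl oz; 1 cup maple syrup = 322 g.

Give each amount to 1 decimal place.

chocolate chips: 1.8 cup; maple syrup: 127.5 tbsp; molasses: 5.5 L; cocoa powder: 25.9 oz

Scaling factor: 22/3.
chocolate chips: 1.5 oz × 22/3 × 28.35 g/oz ÷ 170 g/cup ≈ 1.8 cup
maple syrup: 350 g × 22/3 ÷ 322 g/cup × 16 tbsp/cup ≈ 127.5 tbsp
molasses: 0.75 L × 22/3 = 5.5 L
cocoa powder: 100 g × 22/3 ÷ 28.35 g/oz ≈ 25.9 oz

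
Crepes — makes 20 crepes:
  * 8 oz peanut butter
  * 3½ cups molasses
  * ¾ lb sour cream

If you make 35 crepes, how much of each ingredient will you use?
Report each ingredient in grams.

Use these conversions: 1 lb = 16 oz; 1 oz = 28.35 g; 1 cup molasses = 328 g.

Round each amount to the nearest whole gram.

Scaling factor: 35/20 = 7/4 = 1.75.
peanut butter: 8 oz × 7/4 × 28.35 g/oz ≈ 397 g
molasses: 3.5 cup × 7/4 × 328 g/cup = 2009 g
sour cream: 0.75 lb × 7/4 × 16 oz/lb × 28.35 g/oz ≈ 595 g

peanut butter: 397 g; molasses: 2009 g; sour cream: 595 g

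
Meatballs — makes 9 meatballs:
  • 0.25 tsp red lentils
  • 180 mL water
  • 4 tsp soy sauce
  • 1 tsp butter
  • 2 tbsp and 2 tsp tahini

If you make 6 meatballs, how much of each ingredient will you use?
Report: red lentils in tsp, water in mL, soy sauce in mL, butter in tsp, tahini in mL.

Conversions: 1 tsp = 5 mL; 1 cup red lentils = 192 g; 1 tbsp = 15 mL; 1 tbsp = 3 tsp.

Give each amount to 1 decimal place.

Scaling factor: 6/9 = 2/3.
red lentils: 0.25 tsp × 2/3 ≈ 0.2 tsp
water: 180 mL × 2/3 = 120.0 mL
soy sauce: 4 tsp × 2/3 × 5 mL/tsp ≈ 13.3 mL
butter: 1 tsp × 2/3 ≈ 0.7 tsp
tahini: (2 tbsp + 2 tsp = 8/3 tbsp) × 2/3 × 15 mL/tbsp ≈ 26.7 mL

red lentils: 0.2 tsp; water: 120.0 mL; soy sauce: 13.3 mL; butter: 0.7 tsp; tahini: 26.7 mL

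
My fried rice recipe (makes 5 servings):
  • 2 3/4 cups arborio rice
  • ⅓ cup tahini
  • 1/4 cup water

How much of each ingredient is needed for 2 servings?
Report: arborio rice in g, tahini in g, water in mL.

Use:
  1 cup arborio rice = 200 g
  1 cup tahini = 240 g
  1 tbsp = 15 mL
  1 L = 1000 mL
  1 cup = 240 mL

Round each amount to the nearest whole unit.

Scaling factor: 2/5 = 0.4.
arborio rice: 2.75 cup × 2/5 × 200 g/cup = 220 g
tahini: 1/3 cup × 2/5 × 240 g/cup = 32 g
water: 0.25 cup × 2/5 × 240 mL/cup = 24 mL

arborio rice: 220 g; tahini: 32 g; water: 24 mL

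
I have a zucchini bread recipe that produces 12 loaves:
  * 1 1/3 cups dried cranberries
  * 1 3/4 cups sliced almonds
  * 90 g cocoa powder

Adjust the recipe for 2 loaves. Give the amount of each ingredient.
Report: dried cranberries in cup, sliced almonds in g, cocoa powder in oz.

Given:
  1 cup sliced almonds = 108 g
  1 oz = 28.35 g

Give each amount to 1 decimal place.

Scaling factor: 2/12 = 1/6.
dried cranberries: 4/3 cup × 1/6 ≈ 0.2 cup
sliced almonds: 1.75 cup × 1/6 × 108 g/cup = 31.5 g
cocoa powder: 90 g × 1/6 ÷ 28.35 g/oz ≈ 0.5 oz

dried cranberries: 0.2 cup; sliced almonds: 31.5 g; cocoa powder: 0.5 oz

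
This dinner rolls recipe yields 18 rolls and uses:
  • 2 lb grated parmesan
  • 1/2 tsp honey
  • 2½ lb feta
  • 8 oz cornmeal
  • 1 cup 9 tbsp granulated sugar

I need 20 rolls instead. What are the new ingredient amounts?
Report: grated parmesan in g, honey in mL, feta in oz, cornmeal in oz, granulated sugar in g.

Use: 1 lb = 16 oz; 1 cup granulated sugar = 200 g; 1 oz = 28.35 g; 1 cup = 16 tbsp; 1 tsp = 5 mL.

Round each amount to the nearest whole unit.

Scaling factor: 20/18 = 10/9.
grated parmesan: 2 lb × 10/9 × 16 oz/lb × 28.35 g/oz = 1008 g
honey: 0.5 tsp × 10/9 × 5 mL/tsp ≈ 3 mL
feta: 2.5 lb × 10/9 × 16 oz/lb ≈ 44 oz
cornmeal: 8 oz × 10/9 ≈ 9 oz
granulated sugar: (1 cup + 9 tbsp = 1.5625 cup) × 10/9 × 200 g/cup ≈ 347 g

grated parmesan: 1008 g; honey: 3 mL; feta: 44 oz; cornmeal: 9 oz; granulated sugar: 347 g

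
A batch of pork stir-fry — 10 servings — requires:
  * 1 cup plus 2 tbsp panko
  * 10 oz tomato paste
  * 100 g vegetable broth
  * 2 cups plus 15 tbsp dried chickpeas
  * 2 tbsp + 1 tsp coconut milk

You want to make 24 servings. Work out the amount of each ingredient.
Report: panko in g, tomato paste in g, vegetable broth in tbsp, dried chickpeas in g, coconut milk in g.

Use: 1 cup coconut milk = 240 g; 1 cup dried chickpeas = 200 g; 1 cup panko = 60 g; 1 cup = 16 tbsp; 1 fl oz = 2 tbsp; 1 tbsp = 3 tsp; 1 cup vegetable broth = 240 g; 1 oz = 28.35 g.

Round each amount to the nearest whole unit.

Scaling factor: 24/10 = 12/5 = 2.4.
panko: (1 cup + 2 tbsp = 1.125 cup) × 12/5 × 60 g/cup = 162 g
tomato paste: 10 oz × 12/5 × 28.35 g/oz ≈ 680 g
vegetable broth: 100 g × 12/5 ÷ 240 g/cup × 16 tbsp/cup = 16 tbsp
dried chickpeas: (2 cup + 15 tbsp = 2.9375 cup) × 12/5 × 200 g/cup = 1410 g
coconut milk: (2 tbsp + 1 tsp = 7/3 tbsp) × 12/5 ÷ 16 tbsp/cup × 240 g/cup = 84 g

panko: 162 g; tomato paste: 680 g; vegetable broth: 16 tbsp; dried chickpeas: 1410 g; coconut milk: 84 g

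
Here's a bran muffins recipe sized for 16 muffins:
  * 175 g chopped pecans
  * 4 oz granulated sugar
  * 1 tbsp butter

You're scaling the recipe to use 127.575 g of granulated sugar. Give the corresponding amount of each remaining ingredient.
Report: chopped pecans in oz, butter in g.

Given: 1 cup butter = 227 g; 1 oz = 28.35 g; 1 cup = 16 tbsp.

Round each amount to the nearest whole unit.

The original recipe has 113.4 g of granulated sugar, so the scaling factor is 127.575 ÷ 113.4 = 9/8 = 1.125.
chopped pecans: 175 g × 9/8 ÷ 28.35 g/oz ≈ 7 oz
butter: 1 tbsp × 9/8 ÷ 16 tbsp/cup × 227 g/cup ≈ 16 g

chopped pecans: 7 oz; butter: 16 g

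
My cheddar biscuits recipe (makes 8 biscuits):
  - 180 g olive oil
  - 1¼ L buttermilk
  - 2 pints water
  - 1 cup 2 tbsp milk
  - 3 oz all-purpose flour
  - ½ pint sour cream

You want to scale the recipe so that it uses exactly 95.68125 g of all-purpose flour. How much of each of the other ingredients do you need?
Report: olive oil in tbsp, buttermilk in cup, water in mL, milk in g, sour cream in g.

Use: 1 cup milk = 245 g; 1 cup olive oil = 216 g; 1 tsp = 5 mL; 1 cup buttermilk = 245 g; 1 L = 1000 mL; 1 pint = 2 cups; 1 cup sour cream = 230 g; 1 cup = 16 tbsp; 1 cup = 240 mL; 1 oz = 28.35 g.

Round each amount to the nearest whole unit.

The original recipe has 85.05 g of all-purpose flour, so the scaling factor is 95.68125 ÷ 85.05 = 9/8 = 1.125.
olive oil: 180 g × 9/8 ÷ 216 g/cup × 16 tbsp/cup = 15 tbsp
buttermilk: 1.25 L × 9/8 × 1000 mL/L ÷ 240 mL/cup ≈ 6 cup
water: 2 pint × 9/8 × 2 cup/pint × 240 mL/cup = 1080 mL
milk: (1 cup + 2 tbsp = 1.125 cup) × 9/8 × 245 g/cup ≈ 310 g
sour cream: 0.5 pint × 9/8 × 2 cup/pint × 230 g/cup ≈ 259 g

olive oil: 15 tbsp; buttermilk: 6 cup; water: 1080 mL; milk: 310 g; sour cream: 259 g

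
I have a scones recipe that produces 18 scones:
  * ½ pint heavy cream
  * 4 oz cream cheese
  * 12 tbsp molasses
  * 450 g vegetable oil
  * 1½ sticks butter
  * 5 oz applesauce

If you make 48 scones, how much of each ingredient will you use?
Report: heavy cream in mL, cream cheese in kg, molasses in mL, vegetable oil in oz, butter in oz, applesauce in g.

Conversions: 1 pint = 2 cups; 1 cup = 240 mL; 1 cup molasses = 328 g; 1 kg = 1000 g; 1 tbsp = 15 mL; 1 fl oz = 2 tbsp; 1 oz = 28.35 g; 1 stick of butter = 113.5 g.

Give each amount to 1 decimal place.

Scaling factor: 48/18 = 8/3.
heavy cream: 0.5 pint × 8/3 × 2 cup/pint × 240 mL/cup = 640.0 mL
cream cheese: 4 oz × 8/3 × 28.35 g/oz ÷ 1000 g/kg ≈ 0.3 kg
molasses: 12 tbsp × 8/3 × 15 mL/tbsp = 480.0 mL
vegetable oil: 450 g × 8/3 ÷ 28.35 g/oz ≈ 42.3 oz
butter: 1.5 stick × 8/3 × 113.5 g/stick ÷ 28.35 g/oz ≈ 16.0 oz
applesauce: 5 oz × 8/3 × 28.35 g/oz = 378.0 g

heavy cream: 640.0 mL; cream cheese: 0.3 kg; molasses: 480.0 mL; vegetable oil: 42.3 oz; butter: 16.0 oz; applesauce: 378.0 g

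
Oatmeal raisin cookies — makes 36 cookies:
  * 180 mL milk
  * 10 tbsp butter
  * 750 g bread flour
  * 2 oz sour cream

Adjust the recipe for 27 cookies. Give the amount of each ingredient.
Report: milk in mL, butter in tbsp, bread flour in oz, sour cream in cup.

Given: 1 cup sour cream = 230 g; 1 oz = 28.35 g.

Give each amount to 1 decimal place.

Scaling factor: 27/36 = 3/4 = 0.75.
milk: 180 mL × 3/4 = 135.0 mL
butter: 10 tbsp × 3/4 = 7.5 tbsp
bread flour: 750 g × 3/4 ÷ 28.35 g/oz ≈ 19.8 oz
sour cream: 2 oz × 3/4 × 28.35 g/oz ÷ 230 g/cup ≈ 0.2 cup

milk: 135.0 mL; butter: 7.5 tbsp; bread flour: 19.8 oz; sour cream: 0.2 cup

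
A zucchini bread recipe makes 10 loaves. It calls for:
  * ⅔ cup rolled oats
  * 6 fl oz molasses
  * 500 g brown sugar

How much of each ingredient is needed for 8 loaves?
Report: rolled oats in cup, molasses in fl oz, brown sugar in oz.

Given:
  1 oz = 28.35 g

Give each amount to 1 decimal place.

rolled oats: 0.5 cup; molasses: 4.8 fl oz; brown sugar: 14.1 oz

Scaling factor: 8/10 = 4/5 = 0.8.
rolled oats: 2/3 cup × 4/5 ≈ 0.5 cup
molasses: 6 fl oz × 4/5 = 4.8 fl oz
brown sugar: 500 g × 4/5 ÷ 28.35 g/oz ≈ 14.1 oz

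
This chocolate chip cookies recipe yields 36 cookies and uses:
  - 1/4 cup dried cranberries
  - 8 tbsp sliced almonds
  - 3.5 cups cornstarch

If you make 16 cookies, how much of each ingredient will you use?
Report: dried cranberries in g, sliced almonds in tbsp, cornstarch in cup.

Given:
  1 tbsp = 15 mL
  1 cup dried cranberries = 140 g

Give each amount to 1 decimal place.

Scaling factor: 16/36 = 4/9.
dried cranberries: 0.25 cup × 4/9 × 140 g/cup ≈ 15.6 g
sliced almonds: 8 tbsp × 4/9 ≈ 3.6 tbsp
cornstarch: 3.5 cup × 4/9 ≈ 1.6 cup

dried cranberries: 15.6 g; sliced almonds: 3.6 tbsp; cornstarch: 1.6 cup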